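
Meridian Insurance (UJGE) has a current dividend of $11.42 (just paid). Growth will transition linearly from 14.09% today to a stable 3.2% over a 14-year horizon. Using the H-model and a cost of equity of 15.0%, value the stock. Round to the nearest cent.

$173.65

H-model: P₀ = D₀[(1+g_L) + H(g_S−g_L)]/(r−g_L), with H = 14/2 = 7.
P₀ = 11.42 × [(1+0.032) + 7×(0.1409−0.032)] / (0.15−0.032)
   = 11.42 × 1.7943 / 0.118 = 173.6517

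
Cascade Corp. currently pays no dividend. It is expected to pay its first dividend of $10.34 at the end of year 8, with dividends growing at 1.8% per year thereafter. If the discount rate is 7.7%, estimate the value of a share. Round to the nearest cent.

$104.27

Deferred-dividend DDM. At t=7 the remaining stream is a growing perpetuity with first payment D_8 = 10.34.
V_7 = D_8/(r−g) = 10.34/(0.077−0.018) = 175.2542
P₀ = V_7/(1+r)^7 = 175.2542/(1+0.077)^7 = 104.2698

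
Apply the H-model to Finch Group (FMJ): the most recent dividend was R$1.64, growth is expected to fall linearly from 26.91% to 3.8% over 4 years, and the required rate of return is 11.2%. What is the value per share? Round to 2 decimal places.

R$33.25

H-model: P₀ = D₀[(1+g_L) + H(g_S−g_L)]/(r−g_L), with H = 4/2 = 2.
P₀ = 1.64 × [(1+0.038) + 2×(0.2691−0.038)] / (0.112−0.038)
   = 1.64 × 1.5002 / 0.074 = 33.2477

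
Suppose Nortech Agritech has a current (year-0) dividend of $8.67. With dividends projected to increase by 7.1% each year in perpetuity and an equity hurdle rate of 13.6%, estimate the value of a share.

Gordon growth model: P₀ = D₁/(r − g). D₁ = 8.67 × (1 + 0.071) = 9.2856.
P₀ = 9.2856 / (0.136 − 0.071) = 9.2856 / 0.065 = 142.8549

$142.85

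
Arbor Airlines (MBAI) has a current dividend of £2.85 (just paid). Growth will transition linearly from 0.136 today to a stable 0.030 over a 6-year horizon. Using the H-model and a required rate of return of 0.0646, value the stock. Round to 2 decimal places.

£111.03

H-model: P₀ = D₀[(1+g_L) + H(g_S−g_L)]/(r−g_L), with H = 6/2 = 3.
P₀ = 2.85 × [(1+0.03) + 3×(0.136−0.03)] / (0.0646−0.03)
   = 2.85 × 1.3480 / 0.0346 = 111.0347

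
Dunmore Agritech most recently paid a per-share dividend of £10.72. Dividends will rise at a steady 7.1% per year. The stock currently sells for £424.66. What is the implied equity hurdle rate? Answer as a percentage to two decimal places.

Rearranging the constant-growth DDM: r = D₁/P₀ + g.
D₁ = 10.72 × (1 + 0.071) = 11.4811.
r = 11.4811 / 424.66 + 0.071 = 0.02704 + 0.071 = 0.09804

9.80%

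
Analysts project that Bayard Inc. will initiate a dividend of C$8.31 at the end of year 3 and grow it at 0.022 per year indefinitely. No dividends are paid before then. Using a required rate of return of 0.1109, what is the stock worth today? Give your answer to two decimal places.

Deferred-dividend DDM. At t=2 the remaining stream is a growing perpetuity with first payment D_3 = 8.31.
V_2 = D_3/(r−g) = 8.31/(0.1109−0.022) = 93.4758
P₀ = V_2/(1+r)^2 = 93.4758/(1+0.1109)^2 = 75.7442

C$75.74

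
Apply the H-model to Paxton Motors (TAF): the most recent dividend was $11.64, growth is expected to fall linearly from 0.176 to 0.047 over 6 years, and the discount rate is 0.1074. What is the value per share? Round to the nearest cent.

H-model: P₀ = D₀[(1+g_L) + H(g_S−g_L)]/(r−g_L), with H = 6/2 = 3.
P₀ = 11.64 × [(1+0.047) + 3×(0.176−0.047)] / (0.1074−0.047)
   = 11.64 × 1.4340 / 0.0604 = 276.3536

$276.35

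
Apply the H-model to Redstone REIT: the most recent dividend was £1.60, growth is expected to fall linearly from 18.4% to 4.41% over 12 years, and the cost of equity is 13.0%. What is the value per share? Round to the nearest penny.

£35.08

H-model: P₀ = D₀[(1+g_L) + H(g_S−g_L)]/(r−g_L), with H = 12/2 = 6.
P₀ = 1.60 × [(1+0.0441) + 6×(0.184−0.0441)] / (0.13−0.0441)
   = 1.60 × 1.8835 / 0.0859 = 35.0827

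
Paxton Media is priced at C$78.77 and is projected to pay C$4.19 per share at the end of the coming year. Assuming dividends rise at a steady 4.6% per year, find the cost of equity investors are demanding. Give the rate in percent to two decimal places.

Rearranging the constant-growth DDM: r = D₁/P₀ + g.
r = 4.1900 / 78.77 + 0.046 = 0.05319 + 0.046 = 0.09919

9.92%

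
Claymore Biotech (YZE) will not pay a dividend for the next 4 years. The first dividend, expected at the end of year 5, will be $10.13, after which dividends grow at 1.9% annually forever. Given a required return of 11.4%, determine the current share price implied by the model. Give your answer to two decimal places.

Deferred-dividend DDM. At t=4 the remaining stream is a growing perpetuity with first payment D_5 = 10.13.
V_4 = D_5/(r−g) = 10.13/(0.114−0.019) = 106.6316
P₀ = V_4/(1+r)^4 = 106.6316/(1+0.114)^4 = 69.2381

$69.24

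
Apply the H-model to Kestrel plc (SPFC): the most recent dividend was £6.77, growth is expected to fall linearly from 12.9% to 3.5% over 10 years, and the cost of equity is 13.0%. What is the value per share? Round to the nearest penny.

£107.25

H-model: P₀ = D₀[(1+g_L) + H(g_S−g_L)]/(r−g_L), with H = 10/2 = 5.
P₀ = 6.77 × [(1+0.035) + 5×(0.129−0.035)] / (0.13−0.035)
   = 6.77 × 1.5050 / 0.095 = 107.2511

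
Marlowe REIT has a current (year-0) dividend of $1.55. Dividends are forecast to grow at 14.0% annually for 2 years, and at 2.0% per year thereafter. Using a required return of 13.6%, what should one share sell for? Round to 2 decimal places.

Two-stage DDM. Project D₁…D_2 at 0.14, terminal growth 0.02, discount at r = 0.136.
D_1 = 1.7670
D_2 = 2.0144
Terminal value at t=2: TV = D_3/(r−g) = 2.0547/(0.136−0.02) = 17.7127
P₀ = 1.7670/(1+0.136)^1 + 2.0144/(1+0.136)^2 + 17.7127/(1+0.136)^2 = 16.8419

$16.84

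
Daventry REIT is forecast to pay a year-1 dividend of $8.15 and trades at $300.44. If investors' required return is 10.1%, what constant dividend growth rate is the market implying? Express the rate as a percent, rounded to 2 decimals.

From P₀ = D₁/(r − g), the implied growth is g = r − D₁/P₀.
g = 0.101 − 8.15/300.44 = 0.101 − 0.02713 = 0.07387

7.39%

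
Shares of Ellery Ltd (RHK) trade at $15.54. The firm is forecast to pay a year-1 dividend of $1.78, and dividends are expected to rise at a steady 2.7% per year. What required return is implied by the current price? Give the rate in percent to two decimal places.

Rearranging the constant-growth DDM: r = D₁/P₀ + g.
r = 1.7800 / 15.54 + 0.027 = 0.11454 + 0.027 = 0.14154

14.15%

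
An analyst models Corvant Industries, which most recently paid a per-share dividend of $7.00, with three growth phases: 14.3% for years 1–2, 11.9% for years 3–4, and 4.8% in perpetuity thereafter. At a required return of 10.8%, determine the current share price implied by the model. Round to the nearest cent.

$162.50

Three-stage DDM. Project D₁…D_4; terminal Gordon value at t=4 with g = 0.048; discount at r = 0.108.
D_1 = 8.0010
D_2 = 9.1451
D_3 = 10.2334
D_4 = 11.4512
TV_4 = 12.0008/(0.108−0.048) = 200.0141
P₀ = Σ Dₜ/(1+r)ᵗ + TV_4/(1+r)^4 = 162.5008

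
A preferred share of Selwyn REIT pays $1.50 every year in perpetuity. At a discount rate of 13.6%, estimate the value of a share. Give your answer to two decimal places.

Zero-growth DDM (perpetuity): P₀ = D/r = 1.50 / 0.136 = 11.0294

$11.03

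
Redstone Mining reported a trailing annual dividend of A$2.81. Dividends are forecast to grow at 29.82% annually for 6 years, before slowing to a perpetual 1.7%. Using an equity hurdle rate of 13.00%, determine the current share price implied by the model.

Two-stage DDM. Project D₁…D_6 at 0.2982, terminal growth 0.017, discount at r = 0.13.
D_1 = 3.6479
D_2 = 4.7358
D_3 = 6.1480
D_4 = 7.9813
D_5 = 10.3613
D_6 = 13.4510
Terminal value at t=6: TV = D_7/(r−g) = 13.6797/(0.13−0.017) = 121.0594
P₀ = 3.6479/(1+0.13)^1 + 4.7358/(1+0.13)^2 + 6.1480/(1+0.13)^3 + 7.9813/(1+0.13)^4 + 10.3613/(1+0.13)^5 + 13.4510/(1+0.13)^6 + 121.0594/(1+0.13)^6 = 86.3245

A$86.32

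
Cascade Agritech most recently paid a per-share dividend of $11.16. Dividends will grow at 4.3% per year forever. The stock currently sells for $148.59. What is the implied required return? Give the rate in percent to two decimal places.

Rearranging the constant-growth DDM: r = D₁/P₀ + g.
D₁ = 11.16 × (1 + 0.043) = 11.6399.
r = 11.6399 / 148.59 + 0.043 = 0.07834 + 0.043 = 0.12134

12.13%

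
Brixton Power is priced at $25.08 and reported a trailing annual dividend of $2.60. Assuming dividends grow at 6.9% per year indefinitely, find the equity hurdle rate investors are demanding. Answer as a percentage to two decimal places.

17.98%

Rearranging the constant-growth DDM: r = D₁/P₀ + g.
D₁ = 2.60 × (1 + 0.069) = 2.7794.
r = 2.7794 / 25.08 + 0.069 = 0.11082 + 0.069 = 0.17982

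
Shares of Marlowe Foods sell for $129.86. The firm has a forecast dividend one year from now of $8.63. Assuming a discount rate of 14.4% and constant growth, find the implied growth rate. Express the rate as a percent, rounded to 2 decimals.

7.75%

From P₀ = D₁/(r − g), the implied growth is g = r − D₁/P₀.
g = 0.144 − 8.63/129.86 = 0.144 − 0.06646 = 0.07754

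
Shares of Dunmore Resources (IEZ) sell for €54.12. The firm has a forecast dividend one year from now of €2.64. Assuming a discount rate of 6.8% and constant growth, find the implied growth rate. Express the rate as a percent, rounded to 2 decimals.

1.92%

From P₀ = D₁/(r − g), the implied growth is g = r − D₁/P₀.
g = 0.068 − 2.64/54.12 = 0.068 − 0.04878 = 0.01922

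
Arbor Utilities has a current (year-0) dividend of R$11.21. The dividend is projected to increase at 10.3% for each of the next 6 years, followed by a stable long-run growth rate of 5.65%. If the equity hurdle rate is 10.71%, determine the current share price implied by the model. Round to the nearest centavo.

Two-stage DDM. Project D₁…D_6 at 0.103, terminal growth 0.0565, discount at r = 0.1071.
D_1 = 12.3646
D_2 = 13.6382
D_3 = 15.0429
D_4 = 16.5923
D_5 = 18.3014
D_6 = 20.1864
Terminal value at t=6: TV = D_7/(r−g) = 21.3269/(0.1071−0.0565) = 421.4807
P₀ = 12.3646/(1+0.1071)^1 + 13.6382/(1+0.1071)^2 + 15.0429/(1+0.1071)^3 + 16.5923/(1+0.1071)^4 + 18.3014/(1+0.1071)^5 + 20.1864/(1+0.1071)^6 + 421.4807/(1+0.1071)^6 = 295.2992

R$295.30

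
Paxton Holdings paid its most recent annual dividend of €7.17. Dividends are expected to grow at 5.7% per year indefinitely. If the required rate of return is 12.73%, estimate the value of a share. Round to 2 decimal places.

Gordon growth model: P₀ = D₁/(r − g). D₁ = 7.17 × (1 + 0.057) = 7.5787.
P₀ = 7.5787 / (0.1273 − 0.057) = 7.5787 / 0.0703 = 107.8050

€107.80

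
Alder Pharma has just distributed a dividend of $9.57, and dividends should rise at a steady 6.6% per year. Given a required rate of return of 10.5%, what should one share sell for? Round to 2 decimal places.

$261.58

Gordon growth model: P₀ = D₁/(r − g). D₁ = 9.57 × (1 + 0.066) = 10.2016.
P₀ = 10.2016 / (0.105 − 0.066) = 10.2016 / 0.039 = 261.5800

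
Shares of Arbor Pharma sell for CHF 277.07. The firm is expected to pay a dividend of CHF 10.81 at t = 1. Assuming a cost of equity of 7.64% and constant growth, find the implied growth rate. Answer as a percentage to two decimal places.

3.74%

From P₀ = D₁/(r − g), the implied growth is g = r − D₁/P₀.
g = 0.0764 − 10.81/277.07 = 0.0764 − 0.03902 = 0.03738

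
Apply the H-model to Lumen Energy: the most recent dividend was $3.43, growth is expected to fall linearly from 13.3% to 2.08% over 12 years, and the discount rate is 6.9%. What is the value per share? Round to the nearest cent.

H-model: P₀ = D₀[(1+g_L) + H(g_S−g_L)]/(r−g_L), with H = 12/2 = 6.
P₀ = 3.43 × [(1+0.0208) + 6×(0.133−0.0208)] / (0.069−0.0208)
   = 3.43 × 1.6940 / 0.0482 = 120.5481

$120.55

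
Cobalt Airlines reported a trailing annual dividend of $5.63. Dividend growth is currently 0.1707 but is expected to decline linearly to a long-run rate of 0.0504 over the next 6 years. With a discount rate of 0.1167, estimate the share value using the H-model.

H-model: P₀ = D₀[(1+g_L) + H(g_S−g_L)]/(r−g_L), with H = 6/2 = 3.
P₀ = 5.63 × [(1+0.0504) + 3×(0.1707−0.0504)] / (0.1167−0.0504)
   = 5.63 × 1.4113 / 0.0663 = 119.8434

$119.84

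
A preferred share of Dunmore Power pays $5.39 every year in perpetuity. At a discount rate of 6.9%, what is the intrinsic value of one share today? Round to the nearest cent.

Zero-growth DDM (perpetuity): P₀ = D/r = 5.39 / 0.069 = 78.1159

$78.12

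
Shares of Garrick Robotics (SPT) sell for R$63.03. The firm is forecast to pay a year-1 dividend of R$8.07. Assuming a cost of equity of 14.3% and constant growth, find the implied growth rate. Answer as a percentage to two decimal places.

From P₀ = D₁/(r − g), the implied growth is g = r − D₁/P₀.
g = 0.143 − 8.07/63.03 = 0.143 − 0.12803 = 0.01497

1.50%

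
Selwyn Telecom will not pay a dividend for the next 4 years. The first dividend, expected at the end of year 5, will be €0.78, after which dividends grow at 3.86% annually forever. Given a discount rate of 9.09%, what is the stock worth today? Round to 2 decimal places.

€10.53

Deferred-dividend DDM. At t=4 the remaining stream is a growing perpetuity with first payment D_5 = 0.78.
V_4 = D_5/(r−g) = 0.78/(0.0909−0.0386) = 14.9140
P₀ = V_4/(1+r)^4 = 14.9140/(1+0.0909)^4 = 10.5306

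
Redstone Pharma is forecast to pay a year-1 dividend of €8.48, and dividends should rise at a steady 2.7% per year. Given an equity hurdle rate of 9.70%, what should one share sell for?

€121.14

Gordon growth model: P₀ = D₁/(r − g), with D₁ = 8.48 given directly.
P₀ = 8.4800 / (0.097 − 0.027) = 8.4800 / 0.07 = 121.1429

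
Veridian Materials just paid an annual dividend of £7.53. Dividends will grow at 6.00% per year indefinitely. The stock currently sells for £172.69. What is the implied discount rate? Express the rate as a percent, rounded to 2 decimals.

Rearranging the constant-growth DDM: r = D₁/P₀ + g.
D₁ = 7.53 × (1 + 0.06) = 7.9818.
r = 7.9818 / 172.69 + 0.06 = 0.04622 + 0.06 = 0.10622

10.62%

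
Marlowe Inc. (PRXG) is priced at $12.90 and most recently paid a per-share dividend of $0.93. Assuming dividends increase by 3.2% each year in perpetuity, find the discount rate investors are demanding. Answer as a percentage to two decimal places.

Rearranging the constant-growth DDM: r = D₁/P₀ + g.
D₁ = 0.93 × (1 + 0.032) = 0.9598.
r = 0.9598 / 12.90 + 0.032 = 0.07440 + 0.032 = 0.10640

10.64%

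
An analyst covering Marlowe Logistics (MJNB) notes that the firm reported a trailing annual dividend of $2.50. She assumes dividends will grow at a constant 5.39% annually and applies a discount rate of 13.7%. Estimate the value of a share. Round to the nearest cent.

Gordon growth model: P₀ = D₁/(r − g). D₁ = 2.50 × (1 + 0.0539) = 2.6348.
P₀ = 2.6348 / (0.137 − 0.0539) = 2.6348 / 0.0831 = 31.7058

$31.71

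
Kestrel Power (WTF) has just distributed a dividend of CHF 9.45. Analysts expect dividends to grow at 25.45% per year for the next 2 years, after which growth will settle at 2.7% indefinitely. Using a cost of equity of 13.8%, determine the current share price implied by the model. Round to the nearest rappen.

CHF 128.15

Two-stage DDM. Project D₁…D_2 at 0.2545, terminal growth 0.027, discount at r = 0.138.
D_1 = 11.8550
D_2 = 14.8721
Terminal value at t=2: TV = D_3/(r−g) = 15.2737/(0.138−0.027) = 137.6007
P₀ = 11.8550/(1+0.138)^1 + 14.8721/(1+0.138)^2 + 137.6007/(1+0.138)^2 = 128.1530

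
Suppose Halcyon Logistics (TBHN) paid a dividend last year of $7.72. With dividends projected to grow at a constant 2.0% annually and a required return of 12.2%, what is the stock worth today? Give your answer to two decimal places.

Gordon growth model: P₀ = D₁/(r − g). D₁ = 7.72 × (1 + 0.02) = 7.8744.
P₀ = 7.8744 / (0.122 − 0.02) = 7.8744 / 0.102 = 77.2000

$77.20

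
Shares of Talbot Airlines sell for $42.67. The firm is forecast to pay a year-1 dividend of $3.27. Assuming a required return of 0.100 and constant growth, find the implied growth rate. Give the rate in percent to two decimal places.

From P₀ = D₁/(r − g), the implied growth is g = r − D₁/P₀.
g = 0.1 − 3.27/42.67 = 0.1 − 0.07663 = 0.02337

2.34%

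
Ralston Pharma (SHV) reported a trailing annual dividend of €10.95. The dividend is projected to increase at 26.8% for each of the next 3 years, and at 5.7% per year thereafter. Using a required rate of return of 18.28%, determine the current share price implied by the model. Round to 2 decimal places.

Two-stage DDM. Project D₁…D_3 at 0.268, terminal growth 0.057, discount at r = 0.1828.
D_1 = 13.8846
D_2 = 17.6057
D_3 = 22.3240
Terminal value at t=3: TV = D_4/(r−g) = 23.5965/(0.1828−0.057) = 187.5712
P₀ = 13.8846/(1+0.1828)^1 + 17.6057/(1+0.1828)^2 + 22.3240/(1+0.1828)^3 + 187.5712/(1+0.1828)^3 = 151.1667

€151.17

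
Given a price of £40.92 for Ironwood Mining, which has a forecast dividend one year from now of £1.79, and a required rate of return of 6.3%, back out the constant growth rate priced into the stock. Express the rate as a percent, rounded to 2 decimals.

From P₀ = D₁/(r − g), the implied growth is g = r − D₁/P₀.
g = 0.063 − 1.79/40.92 = 0.063 − 0.04374 = 0.01926

1.93%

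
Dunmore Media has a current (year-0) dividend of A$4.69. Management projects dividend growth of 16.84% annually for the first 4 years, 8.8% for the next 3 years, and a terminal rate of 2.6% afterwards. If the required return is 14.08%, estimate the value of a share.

Three-stage DDM. Project D₁…D_7; terminal Gordon value at t=7 with g = 0.026; discount at r = 0.1408.
D_1 = 5.4798
D_2 = 6.4026
D_3 = 7.4808
D_4 = 8.7406
D_5 = 9.5097
D_6 = 10.3466
D_7 = 11.2571
TV_7 = 11.5498/(0.1408−0.026) = 100.6077
P₀ = Σ Dₜ/(1+r)ᵗ + TV_7/(1+r)^7 = 74.0245

A$74.02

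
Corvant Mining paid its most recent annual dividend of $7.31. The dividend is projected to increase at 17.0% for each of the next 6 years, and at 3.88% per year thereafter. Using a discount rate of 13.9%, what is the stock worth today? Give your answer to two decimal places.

Two-stage DDM. Project D₁…D_6 at 0.17, terminal growth 0.0388, discount at r = 0.139.
D_1 = 8.5527
D_2 = 10.0067
D_3 = 11.7078
D_4 = 13.6981
D_5 = 16.0268
D_6 = 18.7514
Terminal value at t=6: TV = D_7/(r−g) = 19.4789/(0.139−0.0388) = 194.4002
P₀ = 8.5527/(1+0.139)^1 + 10.0067/(1+0.139)^2 + 11.7078/(1+0.139)^3 + 13.6981/(1+0.139)^4 + 16.0268/(1+0.139)^5 + 18.7514/(1+0.139)^6 + 194.4002/(1+0.139)^6 = 137.2665

$137.27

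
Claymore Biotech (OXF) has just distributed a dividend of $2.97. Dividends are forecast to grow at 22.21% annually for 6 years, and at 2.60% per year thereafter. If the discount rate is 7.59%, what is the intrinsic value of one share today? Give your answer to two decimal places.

Two-stage DDM. Project D₁…D_6 at 0.2221, terminal growth 0.026, discount at r = 0.0759.
D_1 = 3.6296
D_2 = 4.4358
D_3 = 5.4210
D_4 = 6.6250
D_5 = 8.0964
D_6 = 9.8946
Terminal value at t=6: TV = D_7/(r−g) = 10.1518/(0.0759−0.026) = 203.4435
P₀ = 3.6296/(1+0.0759)^1 + 4.4358/(1+0.0759)^2 + 5.4210/(1+0.0759)^3 + 6.6250/(1+0.0759)^4 + 8.0964/(1+0.0759)^5 + 9.8946/(1+0.0759)^6 + 203.4435/(1+0.0759)^6 = 159.6610

$159.66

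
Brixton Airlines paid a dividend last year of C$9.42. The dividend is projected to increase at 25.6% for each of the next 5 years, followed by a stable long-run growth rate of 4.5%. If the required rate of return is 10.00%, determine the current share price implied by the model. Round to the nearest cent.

C$418.72

Two-stage DDM. Project D₁…D_5 at 0.256, terminal growth 0.045, discount at r = 0.1.
D_1 = 11.8315
D_2 = 14.8604
D_3 = 18.6646
D_4 = 23.4428
D_5 = 29.4442
Terminal value at t=5: TV = D_6/(r−g) = 30.7691/(0.1−0.045) = 559.4390
P₀ = 11.8315/(1+0.1)^1 + 14.8604/(1+0.1)^2 + 18.6646/(1+0.1)^3 + 23.4428/(1+0.1)^4 + 29.4442/(1+0.1)^5 + 559.4390/(1+0.1)^5 = 418.7221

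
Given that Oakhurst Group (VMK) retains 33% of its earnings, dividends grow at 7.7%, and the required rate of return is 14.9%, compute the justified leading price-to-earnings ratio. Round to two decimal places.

9.31

Payout ratio b = 1 − 0.33 = 0.67.
Justified leading P/E = b/(r−g) = 0.67/(0.149−0.077) = 9.3056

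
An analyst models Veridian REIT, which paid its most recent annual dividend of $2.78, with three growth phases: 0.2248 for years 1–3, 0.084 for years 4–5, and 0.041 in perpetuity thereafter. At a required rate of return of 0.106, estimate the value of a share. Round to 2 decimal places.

$75.68

Three-stage DDM. Project D₁…D_5; terminal Gordon value at t=5 with g = 0.041; discount at r = 0.106.
D_1 = 3.4049
D_2 = 4.1704
D_3 = 5.1079
D_4 = 5.5369
D_5 = 6.0020
TV_5 = 6.2481/(0.106−0.041) = 96.1250
P₀ = Σ Dₜ/(1+r)ᵗ + TV_5/(1+r)^5 = 75.6752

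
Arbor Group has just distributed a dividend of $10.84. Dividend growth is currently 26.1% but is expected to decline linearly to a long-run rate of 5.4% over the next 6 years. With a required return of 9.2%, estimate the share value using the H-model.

$477.82

H-model: P₀ = D₀[(1+g_L) + H(g_S−g_L)]/(r−g_L), with H = 6/2 = 3.
P₀ = 10.84 × [(1+0.054) + 3×(0.261−0.054)] / (0.092−0.054)
   = 10.84 × 1.6750 / 0.038 = 477.8158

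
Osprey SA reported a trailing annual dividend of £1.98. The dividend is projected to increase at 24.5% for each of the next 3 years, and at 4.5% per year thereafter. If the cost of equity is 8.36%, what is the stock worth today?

£89.19

Two-stage DDM. Project D₁…D_3 at 0.245, terminal growth 0.045, discount at r = 0.0836.
D_1 = 2.4651
D_2 = 3.0690
D_3 = 3.8210
Terminal value at t=3: TV = D_4/(r−g) = 3.9929/(0.0836−0.045) = 103.4433
P₀ = 2.4651/(1+0.0836)^1 + 3.0690/(1+0.0836)^2 + 3.8210/(1+0.0836)^3 + 103.4433/(1+0.0836)^3 = 89.1926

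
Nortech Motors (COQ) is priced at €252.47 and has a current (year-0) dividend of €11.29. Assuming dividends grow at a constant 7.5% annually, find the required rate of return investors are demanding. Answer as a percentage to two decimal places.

Rearranging the constant-growth DDM: r = D₁/P₀ + g.
D₁ = 11.29 × (1 + 0.075) = 12.1367.
r = 12.1367 / 252.47 + 0.075 = 0.04807 + 0.075 = 0.12307

12.31%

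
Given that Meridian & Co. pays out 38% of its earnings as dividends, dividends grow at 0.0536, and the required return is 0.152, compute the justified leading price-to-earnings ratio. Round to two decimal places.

3.86

Justified leading P/E = b/(r−g) = 0.38/(0.152−0.0536) = 3.8618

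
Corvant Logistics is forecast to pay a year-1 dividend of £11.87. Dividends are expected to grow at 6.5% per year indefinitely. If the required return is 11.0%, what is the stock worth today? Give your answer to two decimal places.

Gordon growth model: P₀ = D₁/(r − g), with D₁ = 11.87 given directly.
P₀ = 11.8700 / (0.11 − 0.065) = 11.8700 / 0.045 = 263.7778

£263.78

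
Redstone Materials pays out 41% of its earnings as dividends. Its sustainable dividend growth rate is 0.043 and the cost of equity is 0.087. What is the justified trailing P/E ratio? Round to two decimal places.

9.72

Justified trailing P/E = b(1+g)/(r−g) = 0.41×(1+0.043)/(0.087−0.043) = 9.7189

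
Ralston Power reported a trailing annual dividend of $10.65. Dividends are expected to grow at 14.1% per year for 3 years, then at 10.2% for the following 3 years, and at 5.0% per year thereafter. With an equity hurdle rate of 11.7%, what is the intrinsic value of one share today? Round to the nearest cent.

$237.31

Three-stage DDM. Project D₁…D_6; terminal Gordon value at t=6 with g = 0.05; discount at r = 0.117.
D_1 = 12.1517
D_2 = 13.8650
D_3 = 15.8200
D_4 = 17.4336
D_5 = 19.2119
D_6 = 21.1715
TV_6 = 22.2301/(0.117−0.05) = 331.7919
P₀ = Σ Dₜ/(1+r)ᵗ + TV_6/(1+r)^6 = 237.3135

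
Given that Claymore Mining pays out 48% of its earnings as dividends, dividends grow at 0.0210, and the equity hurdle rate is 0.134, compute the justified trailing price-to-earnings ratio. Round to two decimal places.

Justified trailing P/E = b(1+g)/(r−g) = 0.48×(1+0.021)/(0.134−0.021) = 4.3370

4.34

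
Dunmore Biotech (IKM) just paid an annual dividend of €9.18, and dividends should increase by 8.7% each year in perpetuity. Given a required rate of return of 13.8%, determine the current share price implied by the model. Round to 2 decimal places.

€195.66

Gordon growth model: P₀ = D₁/(r − g). D₁ = 9.18 × (1 + 0.087) = 9.9787.
P₀ = 9.9787 / (0.138 − 0.087) = 9.9787 / 0.051 = 195.6600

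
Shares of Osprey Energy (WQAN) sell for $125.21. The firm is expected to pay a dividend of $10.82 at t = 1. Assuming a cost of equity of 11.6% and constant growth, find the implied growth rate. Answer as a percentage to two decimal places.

From P₀ = D₁/(r − g), the implied growth is g = r − D₁/P₀.
g = 0.116 − 10.82/125.21 = 0.116 − 0.08641 = 0.02959

2.96%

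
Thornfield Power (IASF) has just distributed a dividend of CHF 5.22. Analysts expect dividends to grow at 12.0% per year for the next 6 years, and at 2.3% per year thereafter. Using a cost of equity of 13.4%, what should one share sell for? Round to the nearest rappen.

CHF 74.65

Two-stage DDM. Project D₁…D_6 at 0.12, terminal growth 0.023, discount at r = 0.134.
D_1 = 5.8464
D_2 = 6.5480
D_3 = 7.3337
D_4 = 8.2138
D_5 = 9.1994
D_6 = 10.3034
Terminal value at t=6: TV = D_7/(r−g) = 10.5403/(0.134−0.023) = 94.9579
P₀ = 5.8464/(1+0.134)^1 + 6.5480/(1+0.134)^2 + 7.3337/(1+0.134)^3 + 8.2138/(1+0.134)^4 + 9.1994/(1+0.134)^5 + 10.3034/(1+0.134)^6 + 94.9579/(1+0.134)^6 = 74.6474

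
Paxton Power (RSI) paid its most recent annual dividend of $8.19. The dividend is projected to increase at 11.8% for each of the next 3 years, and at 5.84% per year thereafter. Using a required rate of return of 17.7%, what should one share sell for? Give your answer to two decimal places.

$84.83

Two-stage DDM. Project D₁…D_3 at 0.118, terminal growth 0.0584, discount at r = 0.177.
D_1 = 9.1564
D_2 = 10.2369
D_3 = 11.4448
Terminal value at t=3: TV = D_4/(r−g) = 12.1132/(0.177−0.0584) = 102.1350
P₀ = 9.1564/(1+0.177)^1 + 10.2369/(1+0.177)^2 + 11.4448/(1+0.177)^3 + 102.1350/(1+0.177)^3 = 84.8271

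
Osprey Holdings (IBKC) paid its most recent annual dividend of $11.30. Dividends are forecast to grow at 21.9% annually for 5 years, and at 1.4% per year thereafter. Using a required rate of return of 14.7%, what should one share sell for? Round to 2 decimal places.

Two-stage DDM. Project D₁…D_5 at 0.219, terminal growth 0.014, discount at r = 0.147.
D_1 = 13.7747
D_2 = 16.7914
D_3 = 20.4687
D_4 = 24.9513
D_5 = 30.4156
Terminal value at t=5: TV = D_6/(r−g) = 30.8415/(0.147−0.014) = 231.8907
P₀ = 13.7747/(1+0.147)^1 + 16.7914/(1+0.147)^2 + 20.4687/(1+0.147)^3 + 24.9513/(1+0.147)^4 + 30.4156/(1+0.147)^5 + 231.8907/(1+0.147)^5 = 184.8797

$184.88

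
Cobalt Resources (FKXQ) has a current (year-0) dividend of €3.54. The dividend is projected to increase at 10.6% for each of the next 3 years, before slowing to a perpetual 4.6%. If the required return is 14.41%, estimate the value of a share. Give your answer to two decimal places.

€44.03

Two-stage DDM. Project D₁…D_3 at 0.106, terminal growth 0.046, discount at r = 0.1441.
D_1 = 3.9152
D_2 = 4.3303
D_3 = 4.7893
Terminal value at t=3: TV = D_4/(r−g) = 5.0096/(0.1441−0.046) = 51.0659
P₀ = 3.9152/(1+0.1441)^1 + 4.3303/(1+0.1441)^2 + 4.7893/(1+0.1441)^3 + 51.0659/(1+0.1441)^3 = 44.0271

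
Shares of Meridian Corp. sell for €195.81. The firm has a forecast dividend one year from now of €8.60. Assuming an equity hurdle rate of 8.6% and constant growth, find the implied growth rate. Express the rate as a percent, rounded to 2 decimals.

From P₀ = D₁/(r − g), the implied growth is g = r − D₁/P₀.
g = 0.086 − 8.60/195.81 = 0.086 − 0.04392 = 0.04208

4.21%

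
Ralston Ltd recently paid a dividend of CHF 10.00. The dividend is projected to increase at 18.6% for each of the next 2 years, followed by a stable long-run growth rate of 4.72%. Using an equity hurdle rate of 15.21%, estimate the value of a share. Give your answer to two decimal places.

CHF 126.68

Two-stage DDM. Project D₁…D_2 at 0.186, terminal growth 0.0472, discount at r = 0.1521.
D_1 = 11.8600
D_2 = 14.0660
Terminal value at t=2: TV = D_3/(r−g) = 14.7299/(0.1521−0.0472) = 140.4182
P₀ = 11.8600/(1+0.1521)^1 + 14.0660/(1+0.1521)^2 + 140.4182/(1+0.1521)^2 = 126.6810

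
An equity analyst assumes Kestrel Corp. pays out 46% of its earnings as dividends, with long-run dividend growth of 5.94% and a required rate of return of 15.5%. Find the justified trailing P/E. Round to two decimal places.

5.10

Justified trailing P/E = b(1+g)/(r−g) = 0.46×(1+0.0594)/(0.155−0.0594) = 5.0975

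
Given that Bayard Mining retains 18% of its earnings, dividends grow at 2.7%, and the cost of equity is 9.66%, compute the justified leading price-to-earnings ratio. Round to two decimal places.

11.78

Payout ratio b = 1 − 0.18 = 0.82.
Justified leading P/E = b/(r−g) = 0.82/(0.0966−0.027) = 11.7816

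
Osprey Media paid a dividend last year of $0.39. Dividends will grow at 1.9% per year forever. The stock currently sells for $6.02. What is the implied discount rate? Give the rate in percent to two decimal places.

Rearranging the constant-growth DDM: r = D₁/P₀ + g.
D₁ = 0.39 × (1 + 0.019) = 0.3974.
r = 0.3974 / 6.02 + 0.019 = 0.06601 + 0.019 = 0.08501

8.50%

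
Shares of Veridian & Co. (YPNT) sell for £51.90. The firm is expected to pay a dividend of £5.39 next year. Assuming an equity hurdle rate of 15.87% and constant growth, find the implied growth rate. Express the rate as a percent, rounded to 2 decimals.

From P₀ = D₁/(r − g), the implied growth is g = r − D₁/P₀.
g = 0.1587 − 5.39/51.90 = 0.1587 − 0.10385 = 0.05485

5.48%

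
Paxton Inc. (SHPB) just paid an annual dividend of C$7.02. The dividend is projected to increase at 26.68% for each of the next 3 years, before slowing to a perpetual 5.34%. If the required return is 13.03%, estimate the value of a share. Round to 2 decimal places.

Two-stage DDM. Project D₁…D_3 at 0.2668, terminal growth 0.0534, discount at r = 0.1303.
D_1 = 8.8929
D_2 = 11.2656
D_3 = 14.2712
Terminal value at t=3: TV = D_4/(r−g) = 15.0333/(0.1303−0.0534) = 195.4917
P₀ = 8.8929/(1+0.1303)^1 + 11.2656/(1+0.1303)^2 + 14.2712/(1+0.1303)^3 + 195.4917/(1+0.1303)^3 = 161.9462

C$161.95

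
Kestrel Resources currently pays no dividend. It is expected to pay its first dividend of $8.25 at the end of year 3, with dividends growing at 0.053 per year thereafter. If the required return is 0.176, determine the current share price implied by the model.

Deferred-dividend DDM. At t=2 the remaining stream is a growing perpetuity with first payment D_3 = 8.25.
V_2 = D_3/(r−g) = 8.25/(0.176−0.053) = 67.0732
P₀ = V_2/(1+r)^2 = 67.0732/(1+0.176)^2 = 48.4992

$48.50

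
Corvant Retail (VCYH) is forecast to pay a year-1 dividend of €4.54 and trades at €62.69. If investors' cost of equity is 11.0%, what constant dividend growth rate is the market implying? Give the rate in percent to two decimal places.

From P₀ = D₁/(r − g), the implied growth is g = r − D₁/P₀.
g = 0.11 − 4.54/62.69 = 0.11 − 0.07242 = 0.03758

3.76%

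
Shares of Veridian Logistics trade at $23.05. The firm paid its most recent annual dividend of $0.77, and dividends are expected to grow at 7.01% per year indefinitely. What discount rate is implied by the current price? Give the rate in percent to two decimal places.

10.58%

Rearranging the constant-growth DDM: r = D₁/P₀ + g.
D₁ = 0.77 × (1 + 0.0701) = 0.8240.
r = 0.8240 / 23.05 + 0.0701 = 0.03575 + 0.0701 = 0.10585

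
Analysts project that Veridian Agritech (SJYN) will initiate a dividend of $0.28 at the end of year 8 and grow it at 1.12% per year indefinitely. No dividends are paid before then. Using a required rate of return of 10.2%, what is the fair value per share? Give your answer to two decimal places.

$1.56

Deferred-dividend DDM. At t=7 the remaining stream is a growing perpetuity with first payment D_8 = 0.28.
V_7 = D_8/(r−g) = 0.28/(0.102−0.0112) = 3.0837
P₀ = V_7/(1+r)^7 = 3.0837/(1+0.102)^7 = 1.5624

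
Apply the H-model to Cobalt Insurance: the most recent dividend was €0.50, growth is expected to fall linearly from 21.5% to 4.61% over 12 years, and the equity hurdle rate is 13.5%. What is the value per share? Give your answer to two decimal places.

€11.58

H-model: P₀ = D₀[(1+g_L) + H(g_S−g_L)]/(r−g_L), with H = 12/2 = 6.
P₀ = 0.50 × [(1+0.0461) + 6×(0.215−0.0461)] / (0.135−0.0461)
   = 0.50 × 2.0595 / 0.0889 = 11.5832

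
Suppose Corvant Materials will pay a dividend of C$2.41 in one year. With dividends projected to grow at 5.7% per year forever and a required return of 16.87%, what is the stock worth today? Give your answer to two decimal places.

C$21.58

Gordon growth model: P₀ = D₁/(r − g), with D₁ = 2.41 given directly.
P₀ = 2.4100 / (0.1687 − 0.057) = 2.4100 / 0.1117 = 21.5756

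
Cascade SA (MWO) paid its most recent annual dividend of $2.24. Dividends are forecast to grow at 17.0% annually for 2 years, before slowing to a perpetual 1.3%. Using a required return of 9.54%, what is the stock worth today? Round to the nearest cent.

$36.36

Two-stage DDM. Project D₁…D_2 at 0.17, terminal growth 0.013, discount at r = 0.0954.
D_1 = 2.6208
D_2 = 3.0663
Terminal value at t=2: TV = D_3/(r−g) = 3.1062/(0.0954−0.013) = 37.6966
P₀ = 2.6208/(1+0.0954)^1 + 3.0663/(1+0.0954)^2 + 37.6966/(1+0.0954)^2 = 36.3644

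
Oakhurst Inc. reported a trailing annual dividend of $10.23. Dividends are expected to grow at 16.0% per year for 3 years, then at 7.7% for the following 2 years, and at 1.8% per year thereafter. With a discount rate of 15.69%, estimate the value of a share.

$114.89

Three-stage DDM. Project D₁…D_5; terminal Gordon value at t=5 with g = 0.018; discount at r = 0.1569.
D_1 = 11.8668
D_2 = 13.7655
D_3 = 15.9680
D_4 = 17.1975
D_5 = 18.5217
TV_5 = 18.8551/(0.1569−0.018) = 135.7458
P₀ = Σ Dₜ/(1+r)ᵗ + TV_5/(1+r)^5 = 114.8931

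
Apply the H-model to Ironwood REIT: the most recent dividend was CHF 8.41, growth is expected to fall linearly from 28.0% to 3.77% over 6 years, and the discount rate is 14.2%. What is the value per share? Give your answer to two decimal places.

CHF 142.28

H-model: P₀ = D₀[(1+g_L) + H(g_S−g_L)]/(r−g_L), with H = 6/2 = 3.
P₀ = 8.41 × [(1+0.0377) + 3×(0.28−0.0377)] / (0.142−0.0377)
   = 8.41 × 1.7646 / 0.1043 = 142.2846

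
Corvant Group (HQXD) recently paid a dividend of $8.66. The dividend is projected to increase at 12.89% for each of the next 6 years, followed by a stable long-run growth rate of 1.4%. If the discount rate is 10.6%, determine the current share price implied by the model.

$163.80

Two-stage DDM. Project D₁…D_6 at 0.1289, terminal growth 0.014, discount at r = 0.106.
D_1 = 9.7763
D_2 = 11.0364
D_3 = 12.4590
D_4 = 14.0650
D_5 = 15.8780
D_6 = 17.9247
Terminal value at t=6: TV = D_7/(r−g) = 18.1756/(0.106−0.014) = 197.5608
P₀ = 9.7763/(1+0.106)^1 + 11.0364/(1+0.106)^2 + 12.4590/(1+0.106)^3 + 14.0650/(1+0.106)^4 + 15.8780/(1+0.106)^5 + 17.9247/(1+0.106)^6 + 197.5608/(1+0.106)^6 = 163.7951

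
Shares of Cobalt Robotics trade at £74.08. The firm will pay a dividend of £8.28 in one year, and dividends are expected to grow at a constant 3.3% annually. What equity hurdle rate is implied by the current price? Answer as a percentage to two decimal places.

Rearranging the constant-growth DDM: r = D₁/P₀ + g.
r = 8.2800 / 74.08 + 0.033 = 0.11177 + 0.033 = 0.14477

14.48%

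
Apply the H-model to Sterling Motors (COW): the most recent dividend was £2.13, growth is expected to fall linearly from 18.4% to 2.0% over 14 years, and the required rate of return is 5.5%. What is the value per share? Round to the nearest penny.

£131.94

H-model: P₀ = D₀[(1+g_L) + H(g_S−g_L)]/(r−g_L), with H = 14/2 = 7.
P₀ = 2.13 × [(1+0.02) + 7×(0.184−0.02)] / (0.055−0.02)
   = 2.13 × 2.1680 / 0.035 = 131.9383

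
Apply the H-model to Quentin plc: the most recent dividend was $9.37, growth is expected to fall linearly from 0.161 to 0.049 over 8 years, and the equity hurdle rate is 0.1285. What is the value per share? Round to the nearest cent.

H-model: P₀ = D₀[(1+g_L) + H(g_S−g_L)]/(r−g_L), with H = 8/2 = 4.
P₀ = 9.37 × [(1+0.049) + 4×(0.161−0.049)] / (0.1285−0.049)
   = 9.37 × 1.4970 / 0.0795 = 176.4389

$176.44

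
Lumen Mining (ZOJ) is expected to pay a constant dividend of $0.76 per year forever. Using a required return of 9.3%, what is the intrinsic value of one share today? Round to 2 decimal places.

$8.17

Zero-growth DDM (perpetuity): P₀ = D/r = 0.76 / 0.093 = 8.1720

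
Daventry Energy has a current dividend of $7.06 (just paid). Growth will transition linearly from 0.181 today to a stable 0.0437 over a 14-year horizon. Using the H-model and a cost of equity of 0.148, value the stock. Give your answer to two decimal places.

H-model: P₀ = D₀[(1+g_L) + H(g_S−g_L)]/(r−g_L), with H = 14/2 = 7.
P₀ = 7.06 × [(1+0.0437) + 7×(0.181−0.0437)] / (0.148−0.0437)
   = 7.06 × 2.0048 / 0.1043 = 135.7036

$135.70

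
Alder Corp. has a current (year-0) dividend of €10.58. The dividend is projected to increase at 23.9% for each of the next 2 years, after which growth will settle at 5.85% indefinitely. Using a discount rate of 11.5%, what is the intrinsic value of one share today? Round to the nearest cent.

Two-stage DDM. Project D₁…D_2 at 0.239, terminal growth 0.0585, discount at r = 0.115.
D_1 = 13.1086
D_2 = 16.2416
Terminal value at t=2: TV = D_3/(r−g) = 17.1917/(0.115−0.0585) = 304.2781
P₀ = 13.1086/(1+0.115)^1 + 16.2416/(1+0.115)^2 + 304.2781/(1+0.115)^2 = 269.5697

€269.57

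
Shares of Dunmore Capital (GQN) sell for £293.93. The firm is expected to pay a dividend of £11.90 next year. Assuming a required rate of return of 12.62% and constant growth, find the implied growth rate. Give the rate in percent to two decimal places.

8.57%

From P₀ = D₁/(r − g), the implied growth is g = r − D₁/P₀.
g = 0.1262 − 11.90/293.93 = 0.1262 − 0.04049 = 0.08571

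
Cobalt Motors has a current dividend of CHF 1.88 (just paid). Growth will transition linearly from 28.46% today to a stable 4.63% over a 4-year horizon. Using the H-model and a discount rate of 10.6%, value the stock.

H-model: P₀ = D₀[(1+g_L) + H(g_S−g_L)]/(r−g_L), with H = 4/2 = 2.
P₀ = 1.88 × [(1+0.0463) + 2×(0.2846−0.0463)] / (0.106−0.0463)
   = 1.88 × 1.5229 / 0.0597 = 47.9573

CHF 47.96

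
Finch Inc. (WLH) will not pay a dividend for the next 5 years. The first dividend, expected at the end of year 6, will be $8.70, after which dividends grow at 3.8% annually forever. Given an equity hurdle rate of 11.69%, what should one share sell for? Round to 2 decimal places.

Deferred-dividend DDM. At t=5 the remaining stream is a growing perpetuity with first payment D_6 = 8.70.
V_5 = D_6/(r−g) = 8.70/(0.1169−0.038) = 110.2662
P₀ = V_5/(1+r)^5 = 110.2662/(1+0.1169)^5 = 63.4411

$63.44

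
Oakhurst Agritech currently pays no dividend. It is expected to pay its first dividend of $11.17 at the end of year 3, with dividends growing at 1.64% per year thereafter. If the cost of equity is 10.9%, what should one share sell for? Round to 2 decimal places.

Deferred-dividend DDM. At t=2 the remaining stream is a growing perpetuity with first payment D_3 = 11.17.
V_2 = D_3/(r−g) = 11.17/(0.109−0.0164) = 120.6263
P₀ = V_2/(1+r)^2 = 120.6263/(1+0.109)^2 = 98.0797

$98.08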